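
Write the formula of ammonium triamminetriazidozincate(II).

Ligands: 3 ammine (NH3, neutral), 3 azido (N3, -1). Ligand charge sum = -3.
With Zn in oxidation state +2, the complex ion is [Zn...]^1−.
Charge balance with ammonium (+1) requires 1 complex ion per 1 ammonium.

NH4[Zn(N3)3(NH3)3]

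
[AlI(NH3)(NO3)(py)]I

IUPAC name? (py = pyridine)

ammineiodonitrato(pyridine)aluminium(III) iodide

The 1 iodide counter-ion carries a total charge of -1, so each complex ion is 1+.
Ligand charges: 1×ammine (neutral), 1×pyridine (neutral), 1×nitrato (-1 each), 1×iodo (-1 each); total -2. So Al + (-2) = 1+, giving Al = +3.
Ligands are named alphabetically: ammine before iodo before nitrato before pyridine.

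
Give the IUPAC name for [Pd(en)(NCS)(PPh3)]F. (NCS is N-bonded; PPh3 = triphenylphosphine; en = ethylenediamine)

(ethylenediamine)isothiocyanato(triphenylphosphine)palladium(II) fluoride

The 1 fluoride counter-ion carries a total charge of -1, so each complex ion is 1+.
Ligand charges: 1×isothiocyanato (-1 each), 1×triphenylphosphine (neutral), 1×ethylenediamine (neutral); total -1. So Pd + (-1) = 1+, giving Pd = +2.
Ligands are named alphabetically: ethylenediamine before isothiocyanato before triphenylphosphine.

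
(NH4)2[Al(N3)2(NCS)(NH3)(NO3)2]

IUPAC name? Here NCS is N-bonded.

The 2 ammonium counter-ions carry a total charge of +2, so each complex ion is 2−.
Ligand charges: 1×ammine (neutral), 2×azido (-1 each), 1×isothiocyanato (-1 each), 2×nitrato (-1 each); total -5. So Al + (-5) = 2−, giving Al = +3.
The complex ion is anionic, so aluminium takes the -ate form aluminate(III).

ammonium amminediazidoisothiocyanatodinitratoaluminate(III)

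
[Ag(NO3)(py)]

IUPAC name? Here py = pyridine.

nitrato(pyridine)silver(I)

There is no counter-ion, so the complex is neutral overall.
Ligand charges: 1×pyridine (neutral), 1×nitrato (-1 each); total -1. So Ag + (-1) = 0, giving Ag = +1.
Ligands are named alphabetically: nitrato before pyridine.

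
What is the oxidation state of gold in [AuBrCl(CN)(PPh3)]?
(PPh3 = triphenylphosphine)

No counter-ion: the bracketed complex is neutral.
Ligand charges: 1×Cl = -1; 1×CN = -1; 1×PPh3 neutral; 1×Br = -1; sum -3.
Au + (-3) = 0 ⇒ Au is +3.

+3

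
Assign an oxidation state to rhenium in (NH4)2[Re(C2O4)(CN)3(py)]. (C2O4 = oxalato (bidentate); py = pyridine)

2 ammonium outside the brackets (+1 each) → the complex ion is 2−.
Ligand charges: 1×C2O4 = -2; 1×py neutral; 3×CN = -3; sum -5.
Re + (-5) = 2− ⇒ Re is +3.

+3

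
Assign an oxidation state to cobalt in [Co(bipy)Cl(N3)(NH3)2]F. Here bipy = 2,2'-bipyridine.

+3

1 fluoride outside the brackets (-1 each) → the complex ion is 1+.
Ligand charges: 1×bipy neutral; 2×NH3 neutral; 1×N3 = -1; 1×Cl = -1; sum -2.
Co + (-2) = 1+ ⇒ Co is +3.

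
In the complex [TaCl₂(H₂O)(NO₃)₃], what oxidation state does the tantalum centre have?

No counter-ion: the bracketed complex is neutral.
Ligand charges: 1×H2O neutral; 2×Cl = -2; 3×NO3 = -3; sum -5.
Ta + (-5) = 0 ⇒ Ta is +5.

+5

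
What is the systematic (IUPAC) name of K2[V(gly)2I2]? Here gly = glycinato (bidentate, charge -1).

potassium bis(glycinato)diiodovanadate(II)

The 2 potassium counter-ions carry a total charge of +2, so each complex ion is 2−.
Ligand charges: 2×glycinato (-1 each), 2×iodo (-1 each); total -4. So V + (-4) = 2−, giving V = +2.
Ligands are named alphabetically: glycinato before iodo.
The complex ion is anionic, so vanadium takes the -ate form vanadate(II).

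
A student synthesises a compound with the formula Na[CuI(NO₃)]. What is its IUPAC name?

The 1 sodium counter-ion carries a total charge of +1, so each complex ion is 1−.
Ligand charges: 1×iodo (-1 each), 1×nitrato (-1 each); total -2. So Cu + (-2) = 1−, giving Cu = +1.
Ligands are named alphabetically: iodo before nitrato.
The complex ion is anionic, so copper takes the -ate form cuprate(I).

sodium iodonitratocuprate(I)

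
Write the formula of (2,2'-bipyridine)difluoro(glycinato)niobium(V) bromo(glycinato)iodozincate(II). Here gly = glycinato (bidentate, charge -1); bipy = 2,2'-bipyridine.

Cation [Nb…]: ligand charges -3, Nb(V) ⇒ ion charge 2+.
Anion [Zn…]: ligand charges -3, Zn(II) ⇒ ion charge 1−.
One 2+ cation requires 2 of the 1− anion.

[Nb(bipy)F2(gly)][ZnBr(gly)I]2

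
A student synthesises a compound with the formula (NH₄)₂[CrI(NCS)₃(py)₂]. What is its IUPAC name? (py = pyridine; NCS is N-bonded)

ammonium iodotriisothiocyanatobis(pyridine)chromate(II)

The 2 ammonium counter-ions carry a total charge of +2, so each complex ion is 2−.
Ligand charges: 2×pyridine (neutral), 3×isothiocyanato (-1 each), 1×iodo (-1 each); total -4. So Cr + (-4) = 2−, giving Cr = +2.
Ligands are named alphabetically: iodo before isothiocyanato before pyridine.
The complex ion is anionic, so chromium takes the -ate form chromate(II).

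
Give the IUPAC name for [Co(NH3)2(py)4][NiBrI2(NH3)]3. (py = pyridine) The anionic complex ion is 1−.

Both ions are complex: the cation is named first with the plain metal name, the anion second with the -ate form; each ion's ligands are alphabetised independently.
The complex anion is given as 1−; its ligand charges sum to -3, so Ni = +2.
With 3 anions per cation, the cation must be 3×1 = 3+.
Cation: ligand charges sum to 0; for the ion to be 3+, Co = +3.

diamminetetrakis(pyridine)cobalt(III) amminebromodiiodonickelate(II)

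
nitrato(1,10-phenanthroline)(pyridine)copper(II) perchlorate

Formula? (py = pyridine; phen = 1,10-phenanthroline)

Ligands: 1 pyridine (py, neutral), 1 nitrato (NO3, -1), 1 1,10-phenanthroline (phen, neutral). Ligand charge sum = -1.
With Cu in oxidation state +2, the complex ion is [Cu...]^1+.
Charge balance with perchlorate (-1) requires 1 complex ion per 1 perchlorate.

[Cu(NO3)(phen)(py)]ClO4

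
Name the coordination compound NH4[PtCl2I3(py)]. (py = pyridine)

ammonium dichlorotriiodo(pyridine)platinate(IV)

The 1 ammonium counter-ion carries a total charge of +1, so each complex ion is 1−.
Ligand charges: 3×iodo (-1 each), 2×chloro (-1 each), 1×pyridine (neutral); total -5. So Pt + (-5) = 1−, giving Pt = +4.
Ligands are named alphabetically: chloro before iodo before pyridine.
The complex ion is anionic, so platinum takes the -ate form platinate(IV).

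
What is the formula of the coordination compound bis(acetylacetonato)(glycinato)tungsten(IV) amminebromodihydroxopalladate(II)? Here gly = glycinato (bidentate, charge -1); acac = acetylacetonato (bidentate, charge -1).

[W(acac)2(gly)][PdBr(NH3)(OH)2]

Cation [W…]: ligand charges -3, W(IV) ⇒ ion charge 1+.
Anion [Pd…]: ligand charges -3, Pd(II) ⇒ ion charge 1−.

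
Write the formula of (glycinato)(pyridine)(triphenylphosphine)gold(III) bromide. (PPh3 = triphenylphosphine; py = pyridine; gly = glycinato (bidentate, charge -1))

[Au(gly)(PPh3)(py)]Br2

Ligands: 1 triphenylphosphine (PPh3, neutral), 1 pyridine (py, neutral), 1 glycinato (gly, -1). Ligand charge sum = -1.
With Au in oxidation state +3, the complex ion is [Au...]^2+.
Charge balance with bromide (-1) requires 1 complex ion per 2 bromide.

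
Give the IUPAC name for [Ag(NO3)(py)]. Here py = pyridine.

nitrato(pyridine)silver(I)

There is no counter-ion, so the complex is neutral overall.
Ligand charges: 1×pyridine (neutral), 1×nitrato (-1 each); total -1. So Ag + (-1) = 0, giving Ag = +1.
Ligands are named alphabetically: nitrato before pyridine.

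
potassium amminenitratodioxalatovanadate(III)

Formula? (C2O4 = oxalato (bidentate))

Ligands: 1 nitrato (NO3, -1), 1 ammine (NH3, neutral), 2 oxalato (C2O4, -2). Ligand charge sum = -5.
With V in oxidation state +3, the complex ion is [V...]^2−.
Charge balance with potassium (+1) requires 1 complex ion per 2 potassium.

K2[V(C2O4)2(NH3)(NO3)]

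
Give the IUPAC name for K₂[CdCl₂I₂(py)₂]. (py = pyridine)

potassium dichlorodiiodobis(pyridine)cadmate(II)

The 2 potassium counter-ions carry a total charge of +2, so each complex ion is 2−.
Ligand charges: 2×iodo (-1 each), 2×pyridine (neutral), 2×chloro (-1 each); total -4. So Cd + (-4) = 2−, giving Cd = +2.
The complex ion is anionic, so cadmium takes the -ate form cadmate(II).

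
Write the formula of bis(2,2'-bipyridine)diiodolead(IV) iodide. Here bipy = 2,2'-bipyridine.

[Pb(bipy)2I2]I2

Ligands: 2 iodo (I, -1), 2 2,2'-bipyridine (bipy, neutral). Ligand charge sum = -2.
Charge balance with iodide (-1) requires 1 complex ion per 2 iodide.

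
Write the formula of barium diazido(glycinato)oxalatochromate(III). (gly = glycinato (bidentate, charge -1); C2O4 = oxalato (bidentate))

Ba[Cr(C2O4)(gly)(N3)2]

Ligands: 1 glycinato (gly, -1), 2 azido (N3, -1), 1 oxalato (C2O4, -2). Ligand charge sum = -5.
With Cr in oxidation state +3, the complex ion is [Cr...]^2−.
Charge balance with barium (+2) requires 1 complex ion per 1 barium.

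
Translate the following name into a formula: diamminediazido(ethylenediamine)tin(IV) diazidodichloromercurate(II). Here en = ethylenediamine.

Cation [Sn…]: ligand charges -2, Sn(IV) ⇒ ion charge 2+.
Anion [Hg…]: ligand charges -4, Hg(II) ⇒ ion charge 2−.

[Sn(en)(N3)2(NH3)2][HgCl2(N3)2]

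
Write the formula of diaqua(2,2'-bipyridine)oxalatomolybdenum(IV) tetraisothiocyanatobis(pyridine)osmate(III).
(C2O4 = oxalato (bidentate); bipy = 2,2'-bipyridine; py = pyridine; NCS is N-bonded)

Cation [Mo…]: ligand charges -2, Mo(IV) ⇒ ion charge 2+.
Anion [Os…]: ligand charges -4, Os(III) ⇒ ion charge 1−.

[Mo(bipy)(C2O4)(H2O)2][Os(NCS)4(py)2]2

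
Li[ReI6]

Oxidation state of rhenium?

+5

1 lithium outside the brackets (+1 each) → the complex ion is 1−.
Ligand charges: 6×I = -6; sum -6.
Re + (-6) = 1− ⇒ Re is +5.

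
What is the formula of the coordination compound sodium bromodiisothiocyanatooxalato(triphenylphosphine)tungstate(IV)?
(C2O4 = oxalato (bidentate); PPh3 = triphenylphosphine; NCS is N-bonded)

Ligands: 1 oxalato (C2O4, -2), 1 triphenylphosphine (PPh3, neutral), 2 isothiocyanato (NCS, -1), 1 bromo (Br, -1). Ligand charge sum = -5.
With W in oxidation state +4, the complex ion is [W...]^1−.
Charge balance with sodium (+1) requires 1 complex ion per 1 sodium.

Na[WBr(C2O4)(NCS)2(PPh3)]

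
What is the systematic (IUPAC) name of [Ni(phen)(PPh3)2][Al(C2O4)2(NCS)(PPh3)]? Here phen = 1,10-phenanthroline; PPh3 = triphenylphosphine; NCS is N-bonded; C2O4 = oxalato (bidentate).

(1,10-phenanthroline)bis(triphenylphosphine)nickel(II) isothiocyanatodioxalato(triphenylphosphine)aluminate(III)

Aluminium is always +3 in its complexes; the anion's ligand charges sum to -5, so the complex anion is 2−.
A 1:1 salt means the cation carries the equal and opposite charge, 2+.
Cation: ligand charges sum to 0; for the ion to be 2+, Ni = +2.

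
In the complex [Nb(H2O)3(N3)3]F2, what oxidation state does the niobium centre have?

2 fluoride outside the brackets (-1 each) → the complex ion is 2+.
Ligand charges: 3×H2O neutral; 3×N3 = -3; sum -3.
Nb + (-3) = 2+ ⇒ Nb is +5.

+5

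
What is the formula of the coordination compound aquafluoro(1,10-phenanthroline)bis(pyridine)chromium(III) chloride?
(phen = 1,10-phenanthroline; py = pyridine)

Ligands: 1 fluoro (F, -1), 1 aqua (H2O, neutral), 1 1,10-phenanthroline (phen, neutral), 2 pyridine (py, neutral). Ligand charge sum = -1.
Charge balance with chloride (-1) requires 1 complex ion per 2 chloride.

[CrF(H2O)(phen)(py)2]Cl2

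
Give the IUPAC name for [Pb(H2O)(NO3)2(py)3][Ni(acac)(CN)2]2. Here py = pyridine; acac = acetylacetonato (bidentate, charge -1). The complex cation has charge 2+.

aquadinitratotris(pyridine)lead(IV) (acetylacetonato)dicyanonickelate(II)

Both ions are complex: the cation is named first with the plain metal name, the anion second with the -ate form; each ion's ligands are alphabetised independently.
The complex cation is given as 2+; its ligand charges sum to -2, so Pb = +4.
With 2 anions per cation, each anion must be 2/2 = 1−.
Anion: ligand charges sum to -3; for the ion to be 1−, Ni = +2.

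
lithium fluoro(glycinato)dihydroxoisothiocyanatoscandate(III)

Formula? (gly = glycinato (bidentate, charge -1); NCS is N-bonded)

Li2[ScF(gly)(NCS)(OH)2]

Ligands: 1 glycinato (gly, -1), 1 isothiocyanato (NCS, -1), 2 hydroxo (OH, -1), 1 fluoro (F, -1). Ligand charge sum = -5.
With Sc in oxidation state +3, the complex ion is [Sc...]^2−.
Charge balance with lithium (+1) requires 1 complex ion per 2 lithium.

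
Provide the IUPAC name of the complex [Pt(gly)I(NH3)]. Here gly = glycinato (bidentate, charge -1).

There is no counter-ion, so the complex is neutral overall.
Ligand charges: 1×ammine (neutral), 1×glycinato (-1 each), 1×iodo (-1 each); total -2. So Pt + (-2) = 0, giving Pt = +2.
Ligands are named alphabetically: ammine before glycinato before iodo.

ammine(glycinato)iodoplatinum(II)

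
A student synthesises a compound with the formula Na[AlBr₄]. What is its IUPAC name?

sodium tetrabromoaluminate(III)

The 1 sodium counter-ion carries a total charge of +1, so each complex ion is 1−.
Ligand charges: 4×bromo (-1 each); total -4. So Al + (-4) = 1−, giving Al = +3.
The complex ion is anionic, so aluminium takes the -ate form aluminate(III).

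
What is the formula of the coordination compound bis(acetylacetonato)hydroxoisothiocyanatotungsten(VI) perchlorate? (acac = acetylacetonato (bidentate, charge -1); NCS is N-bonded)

[W(acac)2(NCS)(OH)](ClO4)2

Ligands: 1 hydroxo (OH, -1), 2 acetylacetonato (acac, -1), 1 isothiocyanato (NCS, -1). Ligand charge sum = -4.
With W in oxidation state +6, the complex ion is [W...]^2+.
Charge balance with perchlorate (-1) requires 1 complex ion per 2 perchlorate.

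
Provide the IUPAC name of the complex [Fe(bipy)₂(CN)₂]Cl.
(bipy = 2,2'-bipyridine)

The 1 chloride counter-ion carries a total charge of -1, so each complex ion is 1+.
Ligand charges: 2×2,2'-bipyridine (neutral), 2×cyano (-1 each); total -2. So Fe + (-2) = 1+, giving Fe = +3.
Ligands are named alphabetically: bipyridine before cyano.

bis(2,2'-bipyridine)dicyanoiron(III) chloride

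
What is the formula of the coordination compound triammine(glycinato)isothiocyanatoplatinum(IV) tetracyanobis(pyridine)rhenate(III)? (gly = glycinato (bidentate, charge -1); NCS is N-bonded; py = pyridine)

Cation [Pt…]: ligand charges -2, Pt(IV) ⇒ ion charge 2+.
Anion [Re…]: ligand charges -4, Re(III) ⇒ ion charge 1−.
One 2+ cation requires 2 of the 1− anion.

[Pt(gly)(NCS)(NH3)3][Re(CN)4(py)2]2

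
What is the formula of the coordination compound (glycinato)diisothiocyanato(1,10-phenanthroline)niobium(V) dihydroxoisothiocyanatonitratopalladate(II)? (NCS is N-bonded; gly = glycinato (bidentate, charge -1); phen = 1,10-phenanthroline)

[Nb(gly)(NCS)2(phen)][Pd(NCS)(NO3)(OH)2]

Cation [Nb…]: ligand charges -3, Nb(V) ⇒ ion charge 2+.
Anion [Pd…]: ligand charges -4, Pd(II) ⇒ ion charge 2−.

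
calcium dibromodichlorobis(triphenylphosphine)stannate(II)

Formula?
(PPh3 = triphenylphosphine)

Ligands: 2 chloro (Cl, -1), 2 bromo (Br, -1), 2 triphenylphosphine (PPh3, neutral). Ligand charge sum = -4.
With Sn in oxidation state +2, the complex ion is [Sn...]^2−.
Charge balance with calcium (+2) requires 1 complex ion per 1 calcium.

Ca[SnBr2Cl2(PPh3)2]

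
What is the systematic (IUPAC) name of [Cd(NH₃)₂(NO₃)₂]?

diamminedinitratocadmium(II)

There is no counter-ion, so the complex is neutral overall.
Ligand charges: 2×ammine (neutral), 2×nitrato (-1 each); total -2. So Cd + (-2) = 0, giving Cd = +2.
Ligands are named alphabetically: ammine before nitrato.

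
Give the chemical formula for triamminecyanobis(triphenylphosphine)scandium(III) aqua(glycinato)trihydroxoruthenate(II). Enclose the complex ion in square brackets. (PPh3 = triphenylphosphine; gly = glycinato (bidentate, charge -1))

[Sc(CN)(NH3)3(PPh3)2][Ru(gly)(H2O)(OH)3]

Cation [Sc…]: ligand charges -1, Sc(III) ⇒ ion charge 2+.
Anion [Ru…]: ligand charges -4, Ru(II) ⇒ ion charge 2−.
One 2+ cation balances one 2− anion.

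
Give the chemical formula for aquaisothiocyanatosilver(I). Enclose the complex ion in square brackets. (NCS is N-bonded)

[Ag(H2O)(NCS)]

Ligands: 1 isothiocyanato (NCS, -1), 1 aqua (H2O, neutral). Ligand charge sum = -1.
With Ag in oxidation state +1, the complex ion is [Ag...].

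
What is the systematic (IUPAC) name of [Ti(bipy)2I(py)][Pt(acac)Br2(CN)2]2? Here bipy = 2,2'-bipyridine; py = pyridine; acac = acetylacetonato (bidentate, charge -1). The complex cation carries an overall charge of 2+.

bis(2,2'-bipyridine)iodo(pyridine)titanium(III) (acetylacetonato)dibromodicyanoplatinate(IV)

The complex cation is given as 2+; its ligand charges sum to -1, so Ti = +3.
With 2 anions per cation, each anion must be 2/2 = 1−.
Anion: ligand charges sum to -5; for the ion to be 1−, Pt = +4.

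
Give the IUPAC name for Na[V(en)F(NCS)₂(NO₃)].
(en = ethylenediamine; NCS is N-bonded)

sodium (ethylenediamine)fluorodiisothiocyanatonitratovanadate(III)

The 1 sodium counter-ion carries a total charge of +1, so each complex ion is 1−.
Ligand charges: 1×ethylenediamine (neutral), 2×isothiocyanato (-1 each), 1×fluoro (-1 each), 1×nitrato (-1 each); total -4. So V + (-4) = 1−, giving V = +3.
Ligands are named alphabetically: ethylenediamine before fluoro before isothiocyanato before nitrato.
The complex ion is anionic, so vanadium takes the -ate form vanadate(III).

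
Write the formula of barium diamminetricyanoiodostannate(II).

Ba[Sn(CN)3I(NH3)2]

Ligands: 3 cyano (CN, -1), 2 ammine (NH3, neutral), 1 iodo (I, -1). Ligand charge sum = -4.
Charge balance with barium (+2) requires 1 complex ion per 1 barium.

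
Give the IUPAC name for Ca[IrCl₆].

calcium hexachloroiridate(IV)

The 1 calcium counter-ion carries a total charge of +2, so each complex ion is 2−.
Ligand charges: 6×chloro (-1 each); total -6. So Ir + (-6) = 2−, giving Ir = +4.
The complex ion is anionic, so iridium takes the -ate form iridate(IV).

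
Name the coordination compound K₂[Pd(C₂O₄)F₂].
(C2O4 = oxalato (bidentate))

potassium difluorooxalatopalladate(II)

The 2 potassium counter-ions carry a total charge of +2, so each complex ion is 2−.
Ligand charges: 1×oxalato (-2 each), 2×fluoro (-1 each); total -4. So Pd + (-4) = 2−, giving Pd = +2.
Ligands are named alphabetically: fluoro before oxalato.
The complex ion is anionic, so palladium takes the -ate form palladate(II).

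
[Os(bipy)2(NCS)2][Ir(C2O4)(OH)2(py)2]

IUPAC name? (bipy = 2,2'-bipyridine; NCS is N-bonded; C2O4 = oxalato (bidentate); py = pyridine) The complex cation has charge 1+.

Both ions are complex: the cation is named first with the plain metal name, the anion second with the -ate form; each ion's ligands are alphabetised independently.
The complex cation is given as 1+; its ligand charges sum to -2, so Os = +3.
A 1:1 salt means the anion carries the equal and opposite charge, 1−.
Anion: ligand charges sum to -4; for the ion to be 1−, Ir = +3.

bis(2,2'-bipyridine)diisothiocyanatoosmium(III) dihydroxooxalatobis(pyridine)iridate(III)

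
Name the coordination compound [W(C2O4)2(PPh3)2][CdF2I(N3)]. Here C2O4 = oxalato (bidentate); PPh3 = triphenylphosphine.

Both ions are complex: the cation is named first with the plain metal name, the anion second with the -ate form; each ion's ligands are alphabetised independently.
Cadmium is always +2 in its complexes; the anion's ligand charges sum to -4, so the complex anion is 2−.
A 1:1 salt means the cation carries the equal and opposite charge, 2+.
Cation: ligand charges sum to -4; for the ion to be 2+, W = +6.

dioxalatobis(triphenylphosphine)tungsten(VI) azidodifluoroiodocadmate(II)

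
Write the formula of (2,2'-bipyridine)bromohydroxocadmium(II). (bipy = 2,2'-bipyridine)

[Cd(bipy)Br(OH)]

Ligands: 1 bromo (Br, -1), 1 2,2'-bipyridine (bipy, neutral), 1 hydroxo (OH, -1). Ligand charge sum = -2.
With Cd in oxidation state +2, the complex ion is [Cd...].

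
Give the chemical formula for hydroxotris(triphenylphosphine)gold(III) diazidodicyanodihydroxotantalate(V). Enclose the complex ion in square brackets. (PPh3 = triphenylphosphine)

[Au(OH)(PPh3)3][Ta(CN)2(N3)2(OH)2]2

Cation [Au…]: ligand charges -1, Au(III) ⇒ ion charge 2+.
Anion [Ta…]: ligand charges -6, Ta(V) ⇒ ion charge 1−.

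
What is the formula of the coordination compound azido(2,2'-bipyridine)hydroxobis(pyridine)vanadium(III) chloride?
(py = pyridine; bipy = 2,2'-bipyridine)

Ligands: 1 hydroxo (OH, -1), 2 pyridine (py, neutral), 1 2,2'-bipyridine (bipy, neutral), 1 azido (N3, -1). Ligand charge sum = -2.
Charge balance with chloride (-1) requires 1 complex ion per 1 chloride.

[V(bipy)(N3)(OH)(py)2]Cl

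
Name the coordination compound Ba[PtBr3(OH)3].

The 1 barium counter-ion carries a total charge of +2, so each complex ion is 2−.
Ligand charges: 3×hydroxo (-1 each), 3×bromo (-1 each); total -6. So Pt + (-6) = 2−, giving Pt = +4.
Ligands are named alphabetically: bromo before hydroxo.
The complex ion is anionic, so platinum takes the -ate form platinate(IV).

barium tribromotrihydroxoplatinate(IV)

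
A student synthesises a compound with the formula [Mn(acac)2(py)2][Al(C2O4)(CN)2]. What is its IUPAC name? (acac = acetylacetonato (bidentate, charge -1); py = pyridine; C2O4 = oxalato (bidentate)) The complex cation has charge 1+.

Both ions are complex: the cation is named first with the plain metal name, the anion second with the -ate form; each ion's ligands are alphabetised independently.
The complex cation is given as 1+; its ligand charges sum to -2, so Mn = +3.
A 1:1 salt means the anion carries the equal and opposite charge, 1−.
Anion: ligand charges sum to -4; for the ion to be 1−, Al = +3.

bis(acetylacetonato)bis(pyridine)manganese(III) dicyanooxalatoaluminate(III)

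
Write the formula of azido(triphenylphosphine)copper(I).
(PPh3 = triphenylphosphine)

[Cu(N3)(PPh3)]

Ligands: 1 azido (N3, -1), 1 triphenylphosphine (PPh3, neutral). Ligand charge sum = -1.
With Cu in oxidation state +1, the complex ion is [Cu...].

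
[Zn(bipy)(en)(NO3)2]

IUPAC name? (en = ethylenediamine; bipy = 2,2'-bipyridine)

(2,2'-bipyridine)(ethylenediamine)dinitratozinc(II)

There is no counter-ion, so the complex is neutral overall.
Ligand charges: 2×nitrato (-1 each), 1×ethylenediamine (neutral), 1×2,2'-bipyridine (neutral); total -2. So Zn + (-2) = 0, giving Zn = +2.
Ligands are named alphabetically: bipyridine before ethylenediamine before nitrato.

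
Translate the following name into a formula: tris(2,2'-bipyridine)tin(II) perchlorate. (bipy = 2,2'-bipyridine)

Ligands: 3 2,2'-bipyridine (bipy, neutral). Ligand charge sum = 0.
Charge balance with perchlorate (-1) requires 1 complex ion per 2 perchlorate.

[Sn(bipy)3](ClO4)2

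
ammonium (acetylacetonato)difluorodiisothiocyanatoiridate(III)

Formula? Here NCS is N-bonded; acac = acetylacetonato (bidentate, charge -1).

Ligands: 2 isothiocyanato (NCS, -1), 1 acetylacetonato (acac, -1), 2 fluoro (F, -1). Ligand charge sum = -5.
With Ir in oxidation state +3, the complex ion is [Ir...]^2−.
Charge balance with ammonium (+1) requires 1 complex ion per 2 ammonium.

(NH4)2[Ir(acac)F2(NCS)2]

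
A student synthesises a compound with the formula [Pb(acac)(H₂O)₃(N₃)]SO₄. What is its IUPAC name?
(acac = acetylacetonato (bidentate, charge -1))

The 1 sulfate counter-ion carries a total charge of -2, so each complex ion is 2+.
Ligand charges: 1×azido (-1 each), 1×acetylacetonato (-1 each), 3×aqua (neutral); total -2. So Pb + (-2) = 2+, giving Pb = +4.
Ligands are named alphabetically: acetylacetonato before aqua before azido.

(acetylacetonato)triaquaazidolead(IV) sulfate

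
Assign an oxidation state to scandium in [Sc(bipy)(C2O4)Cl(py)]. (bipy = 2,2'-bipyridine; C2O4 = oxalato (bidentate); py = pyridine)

+3

No counter-ion: the bracketed complex is neutral.
Ligand charges: 1×bipy neutral; 1×Cl = -1; 1×C2O4 = -2; 1×py neutral; sum -3.
Sc + (-3) = 0 ⇒ Sc is +3.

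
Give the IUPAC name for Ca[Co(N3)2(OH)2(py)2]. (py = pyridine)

calcium diazidodihydroxobis(pyridine)cobaltate(II)

The 1 calcium counter-ion carries a total charge of +2, so each complex ion is 2−.
Ligand charges: 2×azido (-1 each), 2×hydroxo (-1 each), 2×pyridine (neutral); total -4. So Co + (-4) = 2−, giving Co = +2.
Ligands are named alphabetically: azido before hydroxo before pyridine.
The complex ion is anionic, so cobalt takes the -ate form cobaltate(II).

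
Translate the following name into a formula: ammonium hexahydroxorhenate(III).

(NH4)3[Re(OH)6]

Ligands: 6 hydroxo (OH, -1). Ligand charge sum = -6.
With Re in oxidation state +3, the complex ion is [Re...]^3−.
Charge balance with ammonium (+1) requires 1 complex ion per 3 ammonium.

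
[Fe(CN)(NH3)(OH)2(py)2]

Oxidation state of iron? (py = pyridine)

+3

No counter-ion: the bracketed complex is neutral.
Ligand charges: 1×CN = -1; 2×OH = -2; 2×py neutral; 1×NH3 neutral; sum -3.
Fe + (-3) = 0 ⇒ Fe is +3.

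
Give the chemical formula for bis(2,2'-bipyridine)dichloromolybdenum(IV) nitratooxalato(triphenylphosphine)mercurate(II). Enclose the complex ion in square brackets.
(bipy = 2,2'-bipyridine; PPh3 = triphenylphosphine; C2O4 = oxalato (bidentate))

Cation [Mo…]: ligand charges -2, Mo(IV) ⇒ ion charge 2+.
Anion [Hg…]: ligand charges -3, Hg(II) ⇒ ion charge 1−.
One 2+ cation requires 2 of the 1− anion.

[Mo(bipy)2Cl2][Hg(C2O4)(NO3)(PPh3)]2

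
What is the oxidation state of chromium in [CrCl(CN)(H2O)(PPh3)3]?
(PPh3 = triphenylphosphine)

+2

No counter-ion: the bracketed complex is neutral.
Ligand charges: 1×H2O neutral; 1×CN = -1; 3×PPh3 neutral; 1×Cl = -1; sum -2.
Cr + (-2) = 0 ⇒ Cr is +2.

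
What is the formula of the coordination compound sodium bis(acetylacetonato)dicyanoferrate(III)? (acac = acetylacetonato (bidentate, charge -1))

Na[Fe(acac)2(CN)2]

Ligands: 2 acetylacetonato (acac, -1), 2 cyano (CN, -1). Ligand charge sum = -4.
With Fe in oxidation state +3, the complex ion is [Fe...]^1−.
Charge balance with sodium (+1) requires 1 complex ion per 1 sodium.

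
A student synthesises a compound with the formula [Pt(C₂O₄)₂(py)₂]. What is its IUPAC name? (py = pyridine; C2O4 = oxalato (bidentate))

There is no counter-ion, so the complex is neutral overall.
Ligand charges: 2×pyridine (neutral), 2×oxalato (-2 each); total -4. So Pt + (-4) = 0, giving Pt = +4.
Ligands are named alphabetically: oxalato before pyridine.

dioxalatobis(pyridine)platinum(IV)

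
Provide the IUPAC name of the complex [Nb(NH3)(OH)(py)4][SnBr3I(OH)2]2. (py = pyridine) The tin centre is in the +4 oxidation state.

amminehydroxotetrakis(pyridine)niobium(V) tribromodihydroxoiodostannate(IV)

Both ions are complex: the cation is named first with the plain metal name, the anion second with the -ate form; each ion's ligands are alphabetised independently.
Sn is given as +4; the anion's ligand charges sum to -6, so the complex anion is 2−.
With 2 anions per cation, the cation must be 2×2 = 4+.
Cation: ligand charges sum to -1; for the ion to be 4+, Nb = +5.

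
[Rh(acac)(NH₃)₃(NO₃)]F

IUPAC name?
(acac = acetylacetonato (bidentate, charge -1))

(acetylacetonato)triamminenitratorhodium(III) fluoride

The 1 fluoride counter-ion carries a total charge of -1, so each complex ion is 1+.
Ligand charges: 3×ammine (neutral), 1×acetylacetonato (-1 each), 1×nitrato (-1 each); total -2. So Rh + (-2) = 1+, giving Rh = +3.
Ligands are named alphabetically: acetylacetonato before ammine before nitrato.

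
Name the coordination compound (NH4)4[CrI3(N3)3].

The 4 ammonium counter-ions carry a total charge of +4, so each complex ion is 4−.
Ligand charges: 3×iodo (-1 each), 3×azido (-1 each); total -6. So Cr + (-6) = 4−, giving Cr = +2.
The complex ion is anionic, so chromium takes the -ate form chromate(II).

ammonium triazidotriiodochromate(II)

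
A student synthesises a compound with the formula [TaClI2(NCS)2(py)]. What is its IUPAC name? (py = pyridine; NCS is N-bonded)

chlorodiiododiisothiocyanato(pyridine)tantalum(V)

There is no counter-ion, so the complex is neutral overall.
Ligand charges: 1×pyridine (neutral), 1×chloro (-1 each), 2×isothiocyanato (-1 each), 2×iodo (-1 each); total -5. So Ta + (-5) = 0, giving Ta = +5.
Ligands are named alphabetically: chloro before iodo before isothiocyanato before pyridine.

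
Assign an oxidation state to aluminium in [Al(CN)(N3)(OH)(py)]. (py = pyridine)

No counter-ion: the bracketed complex is neutral.
Ligand charges: 1×CN = -1; 1×OH = -1; 1×N3 = -1; 1×py neutral; sum -3.
Al + (-3) = 0 ⇒ Al is +3.

+3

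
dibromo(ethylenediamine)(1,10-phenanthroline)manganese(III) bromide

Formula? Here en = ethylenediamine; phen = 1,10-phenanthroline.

Ligands: 1 ethylenediamine (en, neutral), 2 bromo (Br, -1), 1 1,10-phenanthroline (phen, neutral). Ligand charge sum = -2.
Charge balance with bromide (-1) requires 1 complex ion per 1 bromide.

[MnBr2(en)(phen)]Br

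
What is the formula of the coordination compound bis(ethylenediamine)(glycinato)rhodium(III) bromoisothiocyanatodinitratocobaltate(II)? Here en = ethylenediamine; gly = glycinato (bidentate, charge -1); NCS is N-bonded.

[Rh(en)2(gly)][CoBr(NCS)(NO3)2]

Cation [Rh…]: ligand charges -1, Rh(III) ⇒ ion charge 2+.
Anion [Co…]: ligand charges -4, Co(II) ⇒ ion charge 2−.
One 2+ cation balances one 2− anion.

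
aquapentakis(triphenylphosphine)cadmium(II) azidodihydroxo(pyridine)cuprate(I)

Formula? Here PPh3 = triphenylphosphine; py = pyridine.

[Cd(H2O)(PPh3)5][Cu(N3)(OH)2(py)]

Cation [Cd…]: ligand charges 0, Cd(II) ⇒ ion charge 2+.
Anion [Cu…]: ligand charges -3, Cu(I) ⇒ ion charge 2−.
One 2+ cation balances one 2− anion.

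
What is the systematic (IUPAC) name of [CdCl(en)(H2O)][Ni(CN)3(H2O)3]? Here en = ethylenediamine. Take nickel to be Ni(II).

Ni is given as +2; the anion's ligand charges sum to -3, so the complex anion is 1−.
A 1:1 salt means the cation carries the equal and opposite charge, 1+.
Cation: ligand charges sum to -1; for the ion to be 1+, Cd = +2.

aquachloro(ethylenediamine)cadmium(II) triaquatricyanonickelate(II)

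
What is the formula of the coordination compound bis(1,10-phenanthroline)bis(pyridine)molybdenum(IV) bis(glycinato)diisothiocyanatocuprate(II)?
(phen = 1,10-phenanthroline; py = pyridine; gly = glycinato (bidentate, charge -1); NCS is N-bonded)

[Mo(phen)2(py)2][Cu(gly)2(NCS)2]2

Cation [Mo…]: ligand charges 0, Mo(IV) ⇒ ion charge 4+.
Anion [Cu…]: ligand charges -4, Cu(II) ⇒ ion charge 2−.
One 4+ cation requires 2 of the 2− anion.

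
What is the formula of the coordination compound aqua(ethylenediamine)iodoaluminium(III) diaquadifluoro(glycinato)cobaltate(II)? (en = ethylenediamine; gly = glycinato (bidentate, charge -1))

Cation [Al…]: ligand charges -1, Al(III) ⇒ ion charge 2+.
Anion [Co…]: ligand charges -3, Co(II) ⇒ ion charge 1−.
One 2+ cation requires 2 of the 1− anion.

[Al(en)(H2O)I][CoF2(gly)(H2O)2]2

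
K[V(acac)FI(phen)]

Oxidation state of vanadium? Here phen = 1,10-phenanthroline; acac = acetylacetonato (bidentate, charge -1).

1 potassium outside the brackets (+1 each) → the complex ion is 1−.
Ligand charges: 1×F = -1; 1×I = -1; 1×phen neutral; 1×acac = -1; sum -3.
V + (-3) = 1− ⇒ V is +2.

+2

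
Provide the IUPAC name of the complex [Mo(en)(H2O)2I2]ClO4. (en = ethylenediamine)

diaqua(ethylenediamine)diiodomolybdenum(III) perchlorate

The 1 perchlorate counter-ion carries a total charge of -1, so each complex ion is 1+.
Ligand charges: 2×iodo (-1 each), 1×ethylenediamine (neutral), 2×aqua (neutral); total -2. So Mo + (-2) = 1+, giving Mo = +3.
Ligands are named alphabetically: aqua before ethylenediamine before iodo.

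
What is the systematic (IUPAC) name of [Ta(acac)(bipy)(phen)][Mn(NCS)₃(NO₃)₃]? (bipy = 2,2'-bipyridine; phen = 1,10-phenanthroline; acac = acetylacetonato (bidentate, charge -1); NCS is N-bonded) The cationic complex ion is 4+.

(acetylacetonato)(2,2'-bipyridine)(1,10-phenanthroline)tantalum(V) triisothiocyanatotrinitratomanganate(II)

The complex cation is given as 4+; its ligand charges sum to -1, so Ta = +5.
A 1:1 salt means the anion carries the equal and opposite charge, 4−.
Anion: ligand charges sum to -6; for the ion to be 4−, Mn = +2.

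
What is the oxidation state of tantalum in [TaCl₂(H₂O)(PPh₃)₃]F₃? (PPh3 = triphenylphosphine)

+5

3 fluoride outside the brackets (-1 each) → the complex ion is 3+.
Ligand charges: 3×PPh3 neutral; 1×H2O neutral; 2×Cl = -2; sum -2.
Ta + (-2) = 3+ ⇒ Ta is +5.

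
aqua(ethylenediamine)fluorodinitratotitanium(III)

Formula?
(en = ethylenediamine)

Ligands: 2 nitrato (NO3, -1), 1 fluoro (F, -1), 1 ethylenediamine (en, neutral), 1 aqua (H2O, neutral). Ligand charge sum = -3.
With Ti in oxidation state +3, the complex ion is [Ti...].

[Ti(en)F(H2O)(NO3)2]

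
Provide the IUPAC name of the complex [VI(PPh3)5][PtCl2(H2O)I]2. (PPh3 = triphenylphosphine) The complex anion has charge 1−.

Both ions are complex: the cation is named first with the plain metal name, the anion second with the -ate form; each ion's ligands are alphabetised independently.
The complex anion is given as 1−; its ligand charges sum to -3, so Pt = +2.
With 2 anions per cation, the cation must be 2×1 = 2+.
Cation: ligand charges sum to -1; for the ion to be 2+, V = +3.

iodopentakis(triphenylphosphine)vanadium(III) aquadichloroiodoplatinate(II)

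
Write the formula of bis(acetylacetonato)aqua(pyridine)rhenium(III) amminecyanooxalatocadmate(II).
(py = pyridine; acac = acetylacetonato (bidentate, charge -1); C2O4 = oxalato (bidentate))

[Re(acac)2(H2O)(py)][Cd(C2O4)(CN)(NH3)]

Cation [Re…]: ligand charges -2, Re(III) ⇒ ion charge 1+.
Anion [Cd…]: ligand charges -3, Cd(II) ⇒ ion charge 1−.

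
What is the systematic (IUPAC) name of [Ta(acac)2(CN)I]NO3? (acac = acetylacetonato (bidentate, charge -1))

The 1 nitrate counter-ion carries a total charge of -1, so each complex ion is 1+.
Ligand charges: 2×acetylacetonato (-1 each), 1×iodo (-1 each), 1×cyano (-1 each); total -4. So Ta + (-4) = 1+, giving Ta = +5.
Ligands are named alphabetically: acetylacetonato before cyano before iodo.

bis(acetylacetonato)cyanoiodotantalum(V) nitrate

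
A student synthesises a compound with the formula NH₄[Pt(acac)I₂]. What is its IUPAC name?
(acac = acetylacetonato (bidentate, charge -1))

ammonium (acetylacetonato)diiodoplatinate(II)

The 1 ammonium counter-ion carries a total charge of +1, so each complex ion is 1−.
Ligand charges: 1×acetylacetonato (-1 each), 2×iodo (-1 each); total -3. So Pt + (-3) = 1−, giving Pt = +2.
Ligands are named alphabetically: acetylacetonato before iodo.
The complex ion is anionic, so platinum takes the -ate form platinate(II).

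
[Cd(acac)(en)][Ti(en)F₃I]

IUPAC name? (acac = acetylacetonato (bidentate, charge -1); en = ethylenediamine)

Cadmium is always +2 in its complexes; the cation's ligand charges sum to -1, so the complex cation is 1+.
A 1:1 salt means the anion carries the equal and opposite charge, 1−.
Anion: ligand charges sum to -4; for the ion to be 1−, Ti = +3.

(acetylacetonato)(ethylenediamine)cadmium(II) (ethylenediamine)trifluoroiodotitanate(III)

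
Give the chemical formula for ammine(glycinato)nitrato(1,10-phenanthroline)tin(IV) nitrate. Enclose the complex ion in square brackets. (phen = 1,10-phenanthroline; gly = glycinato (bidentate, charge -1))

[Sn(gly)(NH3)(NO3)(phen)](NO3)2

Ligands: 1 1,10-phenanthroline (phen, neutral), 1 glycinato (gly, -1), 1 ammine (NH3, neutral), 1 nitrato (NO3, -1). Ligand charge sum = -2.
With Sn in oxidation state +4, the complex ion is [Sn...]^2+.
Charge balance with nitrate (-1) requires 1 complex ion per 2 nitrate.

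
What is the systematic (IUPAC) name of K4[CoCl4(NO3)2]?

The 4 potassium counter-ions carry a total charge of +4, so each complex ion is 4−.
Ligand charges: 4×chloro (-1 each), 2×nitrato (-1 each); total -6. So Co + (-6) = 4−, giving Co = +2.
Ligands are named alphabetically: chloro before nitrato.
The complex ion is anionic, so cobalt takes the -ate form cobaltate(II).

potassium tetrachlorodinitratocobaltate(II)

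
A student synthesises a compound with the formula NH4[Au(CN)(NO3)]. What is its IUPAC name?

The 1 ammonium counter-ion carries a total charge of +1, so each complex ion is 1−.
Ligand charges: 1×nitrato (-1 each), 1×cyano (-1 each); total -2. So Au + (-2) = 1−, giving Au = +1.
Ligands are named alphabetically: cyano before nitrato.
The complex ion is anionic, so gold takes the -ate form aurate(I).

ammonium cyanonitratoaurate(I)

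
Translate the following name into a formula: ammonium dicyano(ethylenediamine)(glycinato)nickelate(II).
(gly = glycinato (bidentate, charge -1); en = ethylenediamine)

NH4[Ni(CN)2(en)(gly)]

Ligands: 1 glycinato (gly, -1), 1 ethylenediamine (en, neutral), 2 cyano (CN, -1). Ligand charge sum = -3.
With Ni in oxidation state +2, the complex ion is [Ni...]^1−.
Charge balance with ammonium (+1) requires 1 complex ion per 1 ammonium.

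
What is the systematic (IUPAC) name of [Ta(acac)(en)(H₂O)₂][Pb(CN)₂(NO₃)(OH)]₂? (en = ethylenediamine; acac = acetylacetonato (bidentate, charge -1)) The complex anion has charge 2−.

Both ions are complex: the cation is named first with the plain metal name, the anion second with the -ate form; each ion's ligands are alphabetised independently.
The complex anion is given as 2−; its ligand charges sum to -4, so Pb = +2.
With 2 anions per cation, the cation must be 2×2 = 4+.
Cation: ligand charges sum to -1; for the ion to be 4+, Ta = +5.

(acetylacetonato)diaqua(ethylenediamine)tantalum(V) dicyanohydroxonitratoplumbate(II)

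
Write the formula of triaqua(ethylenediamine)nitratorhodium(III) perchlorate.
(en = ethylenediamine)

Ligands: 1 nitrato (NO3, -1), 3 aqua (H2O, neutral), 1 ethylenediamine (en, neutral). Ligand charge sum = -1.
Charge balance with perchlorate (-1) requires 1 complex ion per 2 perchlorate.

[Rh(en)(H2O)3(NO3)](ClO4)2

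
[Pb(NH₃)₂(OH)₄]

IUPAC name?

diamminetetrahydroxolead(IV)

There is no counter-ion, so the complex is neutral overall.
Ligand charges: 4×hydroxo (-1 each), 2×ammine (neutral); total -4. So Pb + (-4) = 0, giving Pb = +4.
Ligands are named alphabetically: ammine before hydroxo.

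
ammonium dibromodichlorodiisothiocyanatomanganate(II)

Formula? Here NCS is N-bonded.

(NH4)4[MnBr2Cl2(NCS)2]

Ligands: 2 isothiocyanato (NCS, -1), 2 bromo (Br, -1), 2 chloro (Cl, -1). Ligand charge sum = -6.
With Mn in oxidation state +2, the complex ion is [Mn...]^4−.
Charge balance with ammonium (+1) requires 1 complex ion per 4 ammonium.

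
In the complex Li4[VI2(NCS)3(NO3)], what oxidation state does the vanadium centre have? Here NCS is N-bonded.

4 lithium outside the brackets (+1 each) → the complex ion is 4−.
Ligand charges: 3×NCS = -3; 2×I = -2; 1×NO3 = -1; sum -6.
V + (-6) = 4− ⇒ V is +2.

+2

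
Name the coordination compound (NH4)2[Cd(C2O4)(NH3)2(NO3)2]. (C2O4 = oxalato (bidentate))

ammonium diamminedinitratooxalatocadmate(II)

The 2 ammonium counter-ions carry a total charge of +2, so each complex ion is 2−.
Ligand charges: 1×oxalato (-2 each), 2×nitrato (-1 each), 2×ammine (neutral); total -4. So Cd + (-4) = 2−, giving Cd = +2.
Ligands are named alphabetically: ammine before nitrato before oxalato.
The complex ion is anionic, so cadmium takes the -ate form cadmate(II).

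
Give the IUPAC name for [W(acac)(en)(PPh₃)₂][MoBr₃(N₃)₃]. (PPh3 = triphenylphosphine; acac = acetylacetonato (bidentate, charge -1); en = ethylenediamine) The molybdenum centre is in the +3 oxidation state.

(acetylacetonato)(ethylenediamine)bis(triphenylphosphine)tungsten(IV) triazidotribromomolybdate(III)

Both ions are complex: the cation is named first with the plain metal name, the anion second with the -ate form; each ion's ligands are alphabetised independently.
Mo is given as +3; the anion's ligand charges sum to -6, so the complex anion is 3−.
A 1:1 salt means the cation carries the equal and opposite charge, 3+.
Cation: ligand charges sum to -1; for the ion to be 3+, W = +4.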